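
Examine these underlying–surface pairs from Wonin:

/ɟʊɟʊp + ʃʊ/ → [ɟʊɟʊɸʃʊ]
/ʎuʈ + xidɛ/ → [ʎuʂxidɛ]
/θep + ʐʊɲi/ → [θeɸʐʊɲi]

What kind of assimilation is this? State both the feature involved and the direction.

regressive manner assimilation

Underlying /p/ is realised as [ɸ] next to /ʃ/; /ʃ/ itself does not change.
The change stop → fricative matches the manner of the following /ʃ/, identifying this as manner assimilation.
Place and voice are unchanged, so the assimilation is partial, not total.
The other alternating forms pattern the same way: /ʈ/ → [ʂ] before /x/ (stop → fricative, matching a fricative); /p/ → [ɸ] before /ʐ/ (stop → fricative, matching a fricative) — only manner changes, and always toward the following segment.
The trigger is the following segment, so the direction is regressive (anticipatory).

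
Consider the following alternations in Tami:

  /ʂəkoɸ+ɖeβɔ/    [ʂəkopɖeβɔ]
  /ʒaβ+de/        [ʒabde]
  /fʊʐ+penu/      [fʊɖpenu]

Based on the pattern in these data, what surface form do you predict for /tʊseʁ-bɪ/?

[tʊseɢbɪ]

The data show regressive manner assimilation: /ɸ/ → [p] before /ɖ/; /β/ → [b] before /d/; /ʐ/ → [ɖ] before /p/. In each pair only manner changes, matching the following consonant, while place and voice stay constant.
The rule targets /ʁ/ (voiced uvular fricative), which sits before the trigger /b/ (stop).
Changing only its manner to stop gives [ɢ] — the voiced uvular stop.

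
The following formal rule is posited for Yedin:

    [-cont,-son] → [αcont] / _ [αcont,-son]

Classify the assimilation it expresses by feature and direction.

The shared variable α links the value of [cont] on the target to that of the neighbouring obstruent. [cont] distinguishes stops from fricatives — a manner-of-articulation feature — so this is manner assimilation.
Since the environment is written after the underscore, the trigger follows the target; the direction is regressive.

regressive manner assimilation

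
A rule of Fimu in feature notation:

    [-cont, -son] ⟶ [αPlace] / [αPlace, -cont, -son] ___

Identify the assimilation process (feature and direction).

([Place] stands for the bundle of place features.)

The rule copies the place features (abbreviated [Place]) from the environment onto the target, so the assimilating feature is place.
The conditioning segment sits to the left of the focus bar, meaning the trigger precedes the segment that changes — progressive assimilation.

progressive place assimilation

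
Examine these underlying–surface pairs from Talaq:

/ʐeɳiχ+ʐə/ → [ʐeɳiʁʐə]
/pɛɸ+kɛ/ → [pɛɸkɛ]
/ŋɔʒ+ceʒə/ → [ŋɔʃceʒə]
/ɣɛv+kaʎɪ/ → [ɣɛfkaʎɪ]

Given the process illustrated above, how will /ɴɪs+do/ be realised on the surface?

[ɴɪzdo]

The data show regressive voicing assimilation: /χ/ → [ʁ] before /ʐ/; /ʒ/ → [ʃ] before /c/; /v/ → [f] before /k/. In each pair only voicing changes, matching the following consonant, while place and manner stay constant.
Nothing changes in [pɛɸkɛ]: there the adjacent consonants already agree in voicing (/ɸ/ and /k/ are both voiceless), so this form is consistent with the same rule.
/s/ is a voiceless alveolar fricative. The following trigger /d/ is voiced, so /s/ must become voiced as well.
The voiced alveolar fricative is [z], so /s/ → [z].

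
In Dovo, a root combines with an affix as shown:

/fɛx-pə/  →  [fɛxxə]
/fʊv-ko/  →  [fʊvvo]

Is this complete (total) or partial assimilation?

total assimilation

Underlying /p/ is realised as [x] next to /x/; /x/ itself does not change.
The output [x] is identical to the trigger /x/ — every feature (place, manner, voicing) has been copied — so this is total assimilation.
The other form behaves the same way: /k/ → [v] after /v/ — in each case the output is a copy of the preceding consonant.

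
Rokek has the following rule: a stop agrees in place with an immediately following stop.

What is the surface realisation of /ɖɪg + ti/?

/g/ is a voiced velar stop. The following trigger /t/ is alveolar, so /g/ must become alveolar as well.
The voiced alveolar stop is [d], so /g/ → [d].

[ɖɪdti]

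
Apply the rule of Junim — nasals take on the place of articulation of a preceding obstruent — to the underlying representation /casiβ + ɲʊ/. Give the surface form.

[casiβmʊ]

/ɲ/ is a voiced palatal nasal. The preceding trigger /β/ is bilabial, so /ɲ/ must become bilabial as well.
The voiced bilabial nasal is [m], so /ɲ/ → [m].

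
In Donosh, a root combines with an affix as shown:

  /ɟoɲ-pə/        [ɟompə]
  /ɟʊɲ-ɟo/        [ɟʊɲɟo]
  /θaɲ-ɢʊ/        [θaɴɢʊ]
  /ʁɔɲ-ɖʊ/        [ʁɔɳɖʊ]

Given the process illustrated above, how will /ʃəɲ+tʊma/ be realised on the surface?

The data show regressive place assimilation: /ɲ/ → [m] before /p/; /ɲ/ → [ɴ] before /ɢ/; /ɲ/ → [ɳ] before /ɖ/. In each pair only place changes, matching the following consonant, while manner and voice stay constant.
Nothing changes in [ɟʊɲɟo]: there the adjacent consonants already agree in place (/ɲ/ and /ɟ/ are both palatal), so this form is consistent with the same rule.
The rule targets /ɲ/ (voiced palatal nasal), which sits before the trigger /t/ (alveolar).
Changing only its place to alveolar gives [n] — the voiced alveolar nasal.

[ʃəntʊma]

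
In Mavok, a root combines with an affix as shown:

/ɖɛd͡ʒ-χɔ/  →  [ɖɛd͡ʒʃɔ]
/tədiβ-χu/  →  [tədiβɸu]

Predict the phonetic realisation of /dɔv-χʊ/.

The data show progressive place assimilation: /χ/ → [ʃ] after /d͡ʒ/; /χ/ → [ɸ] after /β/. In each pair only place changes, matching the preceding consonant, while manner and voice stay constant.
/χ/ is a voiceless uvular fricative. The preceding trigger /v/ is labiodental, so /χ/ must become labiodental as well.
A voiceless labiodental fricative is [f], so the surface segment is [f].

[dɔvfʊ]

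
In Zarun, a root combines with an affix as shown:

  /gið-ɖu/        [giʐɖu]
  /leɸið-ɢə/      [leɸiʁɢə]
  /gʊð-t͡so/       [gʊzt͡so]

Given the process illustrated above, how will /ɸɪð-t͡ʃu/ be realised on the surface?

The data show regressive place assimilation: /ð/ → [ʐ] before /ɖ/; /ð/ → [ʁ] before /ɢ/; /ð/ → [z] before /t͡s/. In each pair only place changes, matching the following consonant, while manner and voice stay constant.
/ð/ is a voiced dental fricative. The following trigger /t͡ʃ/ is postalveolar, so /ð/ must become postalveolar as well.
Changing only its place to postalveolar gives [ʒ] — the voiced postalveolar fricative.

[ɸɪʒt͡ʃu]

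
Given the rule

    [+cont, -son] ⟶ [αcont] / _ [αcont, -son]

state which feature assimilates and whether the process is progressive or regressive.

The rule copies [cont] (continuancy) from the environment onto the target fricatives; since [±cont] encodes the stop/fricative manner contrast, the assimilating dimension is manner.
The conditioning segment sits to the right of the focus bar, meaning the trigger follows the segment that changes — regressive assimilation.

regressive manner assimilation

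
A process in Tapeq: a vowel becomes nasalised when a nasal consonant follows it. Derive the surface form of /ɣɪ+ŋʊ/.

The vowel /ɪ/ is adjacent to the following nasal /ŋ/, so it acquires [+nasal] and surfaces as [ɪ̃].

[ɣɪ̃ŋʊ]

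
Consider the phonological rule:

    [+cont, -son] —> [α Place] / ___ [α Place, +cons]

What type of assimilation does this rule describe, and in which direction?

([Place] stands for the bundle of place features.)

regressive place assimilation

The shared variable α links the value of the place features (abbreviated [Place]) on the target to the same value on the neighbouring segment, so place is the feature that assimilates.
The conditioning segment sits to the right of the focus bar, meaning the trigger follows the segment that changes — regressive assimilation.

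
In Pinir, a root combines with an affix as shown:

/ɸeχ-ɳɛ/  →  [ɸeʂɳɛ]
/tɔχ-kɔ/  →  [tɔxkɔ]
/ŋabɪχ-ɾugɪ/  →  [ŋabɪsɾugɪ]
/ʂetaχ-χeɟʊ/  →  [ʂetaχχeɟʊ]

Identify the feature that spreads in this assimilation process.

place

The segment that alternates is /χ/, which surfaces as [ʂ] when adjacent to /ɳ/.
The change uvular → retroflex matches the place of the following /ɳ/, identifying this as place assimilation.
The other alternating forms pattern the same way: /χ/ → [x] before /k/ (uvular → velar, matching velar); /χ/ → [s] before /ɾ/ (uvular → alveolar, matching alveolar) — only place changes, and always toward the following segment.
Nothing changes in [ʂetaχχeɟʊ]: there the adjacent consonants already agree in place (/χ/ and /χ/ are both uvular), so this form is consistent with the same rule.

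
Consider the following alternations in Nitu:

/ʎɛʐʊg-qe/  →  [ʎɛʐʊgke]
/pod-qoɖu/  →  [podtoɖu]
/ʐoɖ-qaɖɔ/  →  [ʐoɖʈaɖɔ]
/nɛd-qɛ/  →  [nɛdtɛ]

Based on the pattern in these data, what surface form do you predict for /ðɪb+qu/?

The data show progressive place assimilation: /q/ → [k] after /g/; /q/ → [t] after /d/; /q/ → [ʈ] after /ɖ/. In each pair only place changes, matching the preceding consonant, while manner and voice stay constant.
/q/ is a voiceless uvular stop. The preceding trigger /b/ is bilabial, so /q/ must become bilabial as well.
The voiceless bilabial stop is [p], so /q/ → [p].

[ðɪbpu]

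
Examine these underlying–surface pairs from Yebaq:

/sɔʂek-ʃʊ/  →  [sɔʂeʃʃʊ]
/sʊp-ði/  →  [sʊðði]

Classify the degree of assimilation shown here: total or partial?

The segment that alternates is /k/, which surfaces as [ʃ] when adjacent to /ʃ/.
The output [ʃ] is identical to the trigger /ʃ/ — every feature (place, manner, voicing) has been copied — so this is total assimilation.
The remaining alternation confirms this: /p/ → [ð] before /ð/ — in each case the output is a copy of the following consonant.

total assimilation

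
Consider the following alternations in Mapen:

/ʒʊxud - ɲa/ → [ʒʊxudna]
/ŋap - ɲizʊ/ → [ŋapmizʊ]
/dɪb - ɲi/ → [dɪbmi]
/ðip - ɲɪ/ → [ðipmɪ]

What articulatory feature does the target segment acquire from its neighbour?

place

Underlying /ɲ/ is realised as [n] next to /d/; /d/ itself does not change.
/ɲ/ is palatal while /d/ is alveolar; the output [n] is alveolar, matching the trigger — so the feature that spreads is place.
The same holds elsewhere in the data: /ɲ/ → [m] after /p/ (palatal → bilabial, matching bilabial); /ɲ/ → [m] after /b/ (palatal → bilabial, matching bilabial) — only place changes, and always toward the preceding segment.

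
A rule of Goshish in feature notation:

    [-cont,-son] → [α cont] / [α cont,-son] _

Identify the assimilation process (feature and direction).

progressive manner assimilation

The rule copies [cont] (continuancy) from the environment onto the target stops; since [±cont] encodes the stop/fricative manner contrast, the assimilating dimension is manner.
Since the environment is written before the underscore, the trigger precedes the target; the direction is progressive.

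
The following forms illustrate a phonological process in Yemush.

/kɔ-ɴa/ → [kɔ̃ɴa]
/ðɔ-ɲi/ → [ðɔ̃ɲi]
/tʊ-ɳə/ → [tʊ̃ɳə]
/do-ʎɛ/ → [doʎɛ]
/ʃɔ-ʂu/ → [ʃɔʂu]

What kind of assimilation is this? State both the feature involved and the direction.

regressive nasality assimilation (vowel nasalisation)

The vowel /ɔ/ surfaces as nasalised [ɔ̃] next to the following nasal /ɴ/ — it has acquired the [+nasal] feature of its neighbour.
Likewise in the remaining data: /ɔ/ → [ɔ̃] before /ɲ/; /ʊ/ → [ʊ̃] before /ɳ/ — each time a vowel is nasalised next to a following nasal.
No change occurs in [doʎɛ], [ʃɔʂu] because the vowel at the boundary is adjacent to an oral consonant, not a nasal (/o/ next to /ʎ/; /ɔ/ next to /ʂ/).
Because the conditioning nasal is to the right of the vowel that changes, the process is regressive (anticipatory).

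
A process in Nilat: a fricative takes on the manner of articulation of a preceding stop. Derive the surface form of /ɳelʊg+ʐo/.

[ɳelʊgɖo]

/ʐ/ is a voiced retroflex fricative. The preceding trigger /g/ is a stop, so /ʐ/ must become a stop as well.
Changing only its manner to stop gives [ɖ] — the voiced retroflex stop.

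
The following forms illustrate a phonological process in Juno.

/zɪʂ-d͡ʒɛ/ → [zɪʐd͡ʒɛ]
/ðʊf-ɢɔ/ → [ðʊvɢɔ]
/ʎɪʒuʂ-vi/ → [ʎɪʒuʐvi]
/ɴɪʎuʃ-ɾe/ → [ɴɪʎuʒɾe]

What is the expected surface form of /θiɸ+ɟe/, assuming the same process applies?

[θiβɟe]

The data show regressive voicing assimilation: /ʂ/ → [ʐ] before /d͡ʒ/; /f/ → [v] before /ɢ/; /ʂ/ → [ʐ] before /v/; /ʃ/ → [ʒ] before /ɾ/. In each pair only voicing changes, matching the following consonant, while place and manner stay constant.
/ɸ/ is a voiceless bilabial fricative. The following trigger /ɟ/ is voiced, so /ɸ/ must become voiced as well.
The voiced bilabial fricative is [β], so /ɸ/ → [β].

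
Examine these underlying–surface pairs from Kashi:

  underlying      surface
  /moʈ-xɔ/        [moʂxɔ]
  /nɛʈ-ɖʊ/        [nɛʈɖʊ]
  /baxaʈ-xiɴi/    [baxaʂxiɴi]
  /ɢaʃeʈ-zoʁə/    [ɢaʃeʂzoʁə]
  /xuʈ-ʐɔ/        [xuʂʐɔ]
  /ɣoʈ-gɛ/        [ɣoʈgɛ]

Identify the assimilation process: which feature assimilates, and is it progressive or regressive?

The segment that alternates is /ʈ/, which surfaces as [ʂ] when adjacent to /x/.
/ʈ/ is a stop while /x/ is a fricative; the output [ʂ] is a fricative, matching the trigger — so the feature that spreads is manner.
Place and voice are unchanged, so the assimilation is partial, not total.
Checking the remaining alternations: /ʈ/ → [ʂ] before /z/ (stop → fricative, matching a fricative); /ʈ/ → [ʂ] before /ʐ/ (stop → fricative, matching a fricative) — only manner changes, and always toward the following segment.
No alternation appears in [nɛʈɖʊ], [ɣoʈgɛ]: there the adjacent consonants already agree in manner (/ʈ/ and /ɖ/ are both stops; /ʈ/ and /g/ are both stops), so these forms are consistent with the same rule.
The trigger is the following segment, so the direction is regressive (anticipatory).

regressive manner assimilation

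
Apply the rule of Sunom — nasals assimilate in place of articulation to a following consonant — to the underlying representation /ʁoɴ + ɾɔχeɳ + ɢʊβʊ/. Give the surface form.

The rule targets /ɴ/ (voiced uvular nasal), which sits before the trigger /ɾ/ (alveolar).
The voiced alveolar nasal is [n], so /ɴ/ → [n].
The same rule applies at the second boundary: /ɳ/ → [ɴ] next to /ɢ/.

[ʁonɾɔχeɴɢʊβʊ]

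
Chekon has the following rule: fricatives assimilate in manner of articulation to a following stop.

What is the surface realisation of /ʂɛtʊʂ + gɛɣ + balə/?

The rule targets /ʂ/ (voiceless retroflex fricative), which sits before the trigger /g/ (stop).
A voiceless retroflex stop is [ʈ], so the surface segment is [ʈ].
At the second juncture, /ɣ/ likewise becomes [g] adjacent to /b/.

[ʂɛtʊʈgɛgbalə]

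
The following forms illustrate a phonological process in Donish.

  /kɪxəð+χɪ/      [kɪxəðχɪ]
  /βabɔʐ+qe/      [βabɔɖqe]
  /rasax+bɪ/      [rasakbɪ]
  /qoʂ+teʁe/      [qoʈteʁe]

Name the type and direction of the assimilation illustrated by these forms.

regressive manner assimilation

Underlying /ʐ/ is realised as [ɖ] next to /q/; /q/ itself does not change.
The change fricative → stop matches the manner of the following /q/, identifying this as manner assimilation.
Place and voice are unchanged, so the assimilation is partial, not total.
The same holds elsewhere in the data: /x/ → [k] before /b/ (fricative → stop, matching a stop); /ʂ/ → [ʈ] before /t/ (fricative → stop, matching a stop) — only manner changes, and always toward the following segment.
No alternation appears in [kɪxəðχɪ]: there the adjacent consonants already agree in manner (/ð/ and /χ/ are both fricatives), so this form is consistent with the same rule.
The trigger is the following segment, so the direction is regressive (anticipatory).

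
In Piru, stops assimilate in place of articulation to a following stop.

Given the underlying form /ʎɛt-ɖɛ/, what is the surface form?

[ʎɛʈɖɛ]

The rule targets /t/ (voiceless alveolar stop), which sits before the trigger /ɖ/ (retroflex).
Changing only its place to retroflex gives [ʈ] — the voiceless retroflex stop.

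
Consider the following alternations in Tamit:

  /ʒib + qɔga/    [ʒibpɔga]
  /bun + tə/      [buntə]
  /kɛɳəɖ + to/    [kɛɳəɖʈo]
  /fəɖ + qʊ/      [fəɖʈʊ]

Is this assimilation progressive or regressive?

The segment that alternates is /q/, which surfaces as [p] when adjacent to /b/.
/q/ is uvular while /b/ is bilabial; the output [p] is bilabial, matching the trigger — so the feature that spreads is place.
The same holds elsewhere in the data: /t/ → [ʈ] after /ɖ/ (alveolar → retroflex, matching retroflex); /q/ → [ʈ] after /ɖ/ (uvular → retroflex, matching retroflex) — only place changes, and always toward the preceding segment.
Nothing changes in [buntə]: there the adjacent consonants already agree in place (/t/ and /n/ are both alveolar), so this form is consistent with the same rule.
Since the segment that changes follows the conditioning segment, the assimilation is progressive.

progressive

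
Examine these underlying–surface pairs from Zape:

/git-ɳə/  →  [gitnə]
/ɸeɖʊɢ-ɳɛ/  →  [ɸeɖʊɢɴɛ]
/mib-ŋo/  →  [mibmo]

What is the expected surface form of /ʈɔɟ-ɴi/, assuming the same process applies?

[ʈɔɟɲi]

The data show progressive place assimilation: /ɳ/ → [n] after /t/; /ɳ/ → [ɴ] after /ɢ/; /ŋ/ → [m] after /b/. In each pair only place changes, matching the preceding consonant, while manner and voice stay constant.
/ɴ/ is a voiced uvular nasal. The preceding trigger /ɟ/ is palatal, so /ɴ/ must become palatal as well.
Changing only its place to palatal gives [ɲ] — the voiced palatal nasal.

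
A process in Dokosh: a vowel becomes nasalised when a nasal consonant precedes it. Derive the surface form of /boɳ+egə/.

[boɳẽgə]

/e/ sits next to the nasal /ɳ/ and is therefore nasalised to [ẽ].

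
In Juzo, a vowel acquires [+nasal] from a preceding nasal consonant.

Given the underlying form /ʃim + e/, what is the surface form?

The vowel /e/ is adjacent to the preceding nasal /m/, so it acquires [+nasal] and surfaces as [ẽ].

[ʃimẽ]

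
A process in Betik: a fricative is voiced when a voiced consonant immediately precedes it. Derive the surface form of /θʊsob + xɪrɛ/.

[θʊsobɣɪrɛ]

/x/ is a voiceless velar fricative. The preceding trigger /b/ is voiced, so /x/ must become voiced as well.
Changing only its voicing to voiced gives [ɣ] — the voiced velar fricative.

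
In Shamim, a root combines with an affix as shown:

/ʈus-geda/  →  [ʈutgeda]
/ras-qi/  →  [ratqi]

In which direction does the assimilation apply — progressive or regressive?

Underlying /s/ is realised as [t] next to /g/; /g/ itself does not change.
The change fricative → stop matches the manner of the following /g/, identifying this as manner assimilation.
The same holds elsewhere in the data: /s/ → [t] before /q/ (fricative → stop, matching a stop) — only manner changes, and always toward the following segment.
The trigger is the following segment, so the direction is regressive (anticipatory).

regressive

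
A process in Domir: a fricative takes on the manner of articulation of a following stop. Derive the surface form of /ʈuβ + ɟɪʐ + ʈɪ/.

[ʈubɟɪɖʈɪ]

The rule targets /β/ (voiced bilabial fricative), which sits before the trigger /ɟ/ (stop).
The voiced bilabial stop is [b], so /β/ → [b].
The same rule applies at the second boundary: /ʐ/ → [ɖ] next to /ʈ/.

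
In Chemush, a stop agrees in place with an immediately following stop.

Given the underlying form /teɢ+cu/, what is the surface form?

The rule targets /ɢ/ (voiced uvular stop), which sits before the trigger /c/ (palatal).
Changing only its place to palatal gives [ɟ] — the voiced palatal stop.

[teɟcu]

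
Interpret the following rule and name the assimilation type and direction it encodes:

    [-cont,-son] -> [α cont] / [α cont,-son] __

progressive manner assimilation

The rule copies [cont] (continuancy) from the environment onto the target stops; since [±cont] encodes the stop/fricative manner contrast, the assimilating dimension is manner.
The conditioning segment sits to the left of the focus bar, meaning the trigger precedes the segment that changes — progressive assimilation.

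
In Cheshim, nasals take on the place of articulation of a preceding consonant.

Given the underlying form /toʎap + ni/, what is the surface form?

[toʎapmi]

The rule targets /n/ (voiced alveolar nasal), which sits after the trigger /p/ (bilabial).
A voiced bilabial nasal is [m], so the surface segment is [m].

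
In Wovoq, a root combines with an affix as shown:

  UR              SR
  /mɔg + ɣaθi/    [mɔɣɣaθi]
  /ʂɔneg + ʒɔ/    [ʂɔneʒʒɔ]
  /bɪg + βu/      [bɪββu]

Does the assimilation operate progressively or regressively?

Underlying /g/ is realised as [ɣ] next to /ɣ/; /ɣ/ itself does not change.
The output [ɣ] is identical to the trigger /ɣ/ — every feature (place, manner, voicing) has been copied — so this is total assimilation.
The other forms behave the same way: /g/ → [ʒ] before /ʒ/; /g/ → [β] before /β/ — in each case the output is a copy of the following consonant.
The trigger is the following segment, so the direction is regressive (anticipatory).

regressive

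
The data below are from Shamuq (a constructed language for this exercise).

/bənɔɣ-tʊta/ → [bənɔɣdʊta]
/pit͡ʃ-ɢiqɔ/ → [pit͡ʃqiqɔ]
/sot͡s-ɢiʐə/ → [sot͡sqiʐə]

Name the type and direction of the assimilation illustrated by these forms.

The segment that alternates is /t/, which surfaces as [d] when adjacent to /ɣ/.
The change voiceless → voiced matches the voicing of the preceding /ɣ/, identifying this as voicing assimilation.
Place and manner are unchanged, so the assimilation is partial, not total.
Checking the remaining alternations: /ɢ/ → [q] after /t͡ʃ/ (voiced → voiceless, matching voiceless); /ɢ/ → [q] after /t͡s/ (voiced → voiceless, matching voiceless) — only voicing changes, and always toward the preceding segment.
The trigger is the preceding segment, so the direction is progressive (perseverative).

progressive voicing assimilation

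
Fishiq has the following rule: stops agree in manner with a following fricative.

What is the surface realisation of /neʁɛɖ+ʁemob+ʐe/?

[neʁɛʐʁemoβʐe]

/ɖ/ is a voiced retroflex stop. The following trigger /ʁ/ is a fricative, so /ɖ/ must become a fricative as well.
A voiced retroflex fricative is [ʐ], so the surface segment is [ʐ].
At the second juncture, /b/ likewise becomes [β] adjacent to /ʐ/.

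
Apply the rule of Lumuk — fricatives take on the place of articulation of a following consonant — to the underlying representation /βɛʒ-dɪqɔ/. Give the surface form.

[βɛzdɪqɔ]

The rule targets /ʒ/ (voiced postalveolar fricative), which sits before the trigger /d/ (alveolar).
The voiced alveolar fricative is [z], so /ʒ/ → [z].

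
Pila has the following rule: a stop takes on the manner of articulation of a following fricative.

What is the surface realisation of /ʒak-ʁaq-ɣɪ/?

/k/ is a voiceless velar stop. The following trigger /ʁ/ is a fricative, so /k/ must become a fricative as well.
A voiceless velar fricative is [x], so the surface segment is [x].
At the second juncture, /q/ likewise becomes [χ] adjacent to /ɣ/.

[ʒaxʁaχɣɪ]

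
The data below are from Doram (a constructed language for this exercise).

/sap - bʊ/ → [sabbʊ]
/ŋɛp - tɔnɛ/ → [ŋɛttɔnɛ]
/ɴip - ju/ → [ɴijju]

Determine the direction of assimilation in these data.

Comparing underlying and surface forms, /p/ → [b] is the alternation; the neighbouring /b/ is constant.
The output [b] is identical to the trigger /b/ — every feature (place, manner, voicing) has been copied — so this is total assimilation.
The remaining alternations confirm this: /p/ → [t] before /t/; /p/ → [j] before /j/ — in each case the output is a copy of the following consonant.
Since the segment that changes precedes the conditioning segment, the assimilation is regressive.

regressive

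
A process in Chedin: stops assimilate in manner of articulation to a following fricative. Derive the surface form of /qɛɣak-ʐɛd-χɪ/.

[qɛɣaxʐɛzχɪ]

The rule targets /k/ (voiceless velar stop), which sits before the trigger /ʐ/ (fricative).
The voiceless velar fricative is [x], so /k/ → [x].
The same rule applies at the second boundary: /d/ → [z] next to /χ/.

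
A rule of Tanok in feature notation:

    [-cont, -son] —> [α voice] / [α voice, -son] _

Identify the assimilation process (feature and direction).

progressive voicing assimilation

The rule copies [voice] from the environment onto the target, so the assimilating feature is voicing.
The conditioning segment sits to the left of the focus bar, meaning the trigger precedes the segment that changes — progressive assimilation.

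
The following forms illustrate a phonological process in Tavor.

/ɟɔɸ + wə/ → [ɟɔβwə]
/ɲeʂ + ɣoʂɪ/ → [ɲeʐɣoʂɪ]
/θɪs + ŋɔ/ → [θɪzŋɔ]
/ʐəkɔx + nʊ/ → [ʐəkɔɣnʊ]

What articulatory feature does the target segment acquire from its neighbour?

voicing

The segment that alternates is /ɸ/, which surfaces as [β] when adjacent to /w/.
The change voiceless → voiced matches the voicing of the following /w/, identifying this as voicing assimilation.
The other alternating forms pattern the same way: /ʂ/ → [ʐ] before /ɣ/ (voiceless → voiced, matching voiced); /s/ → [z] before /ŋ/ (voiceless → voiced, matching voiced); /x/ → [ɣ] before /n/ (voiceless → voiced, matching voiced) — only voicing changes, and always toward the following segment.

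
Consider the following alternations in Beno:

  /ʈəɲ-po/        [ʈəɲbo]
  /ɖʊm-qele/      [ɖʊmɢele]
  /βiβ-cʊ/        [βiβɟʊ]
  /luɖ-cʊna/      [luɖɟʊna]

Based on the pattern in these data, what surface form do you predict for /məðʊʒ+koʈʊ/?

[məðʊʒgoʈʊ]

The data show progressive voicing assimilation: /p/ → [b] after /ɲ/; /q/ → [ɢ] after /m/; /c/ → [ɟ] after /β/; /c/ → [ɟ] after /ɖ/. In each pair only voicing changes, matching the preceding consonant, while place and manner stay constant.
The rule targets /k/ (voiceless velar stop), which sits after the trigger /ʒ/ (voiced).
Changing only its voicing to voiced gives [g] — the voiced velar stop.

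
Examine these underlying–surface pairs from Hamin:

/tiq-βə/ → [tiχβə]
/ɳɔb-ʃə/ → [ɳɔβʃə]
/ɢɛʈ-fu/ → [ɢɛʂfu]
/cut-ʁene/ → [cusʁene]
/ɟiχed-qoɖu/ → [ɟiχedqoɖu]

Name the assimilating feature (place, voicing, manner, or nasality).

manner

The segment that alternates is /q/, which surfaces as [χ] when adjacent to /β/.
/q/ is a stop while /β/ is a fricative; the output [χ] is a fricative, matching the trigger — so the feature that spreads is manner.
The same holds elsewhere in the data: /b/ → [β] before /ʃ/ (stop → fricative, matching a fricative); /ʈ/ → [ʂ] before /f/ (stop → fricative, matching a fricative); /t/ → [s] before /ʁ/ (stop → fricative, matching a fricative) — only manner changes, and always toward the following segment.
Nothing changes in [ɟiχedqoɖu]: there the adjacent consonants already agree in manner (/d/ and /q/ are both stops), so this form is consistent with the same rule.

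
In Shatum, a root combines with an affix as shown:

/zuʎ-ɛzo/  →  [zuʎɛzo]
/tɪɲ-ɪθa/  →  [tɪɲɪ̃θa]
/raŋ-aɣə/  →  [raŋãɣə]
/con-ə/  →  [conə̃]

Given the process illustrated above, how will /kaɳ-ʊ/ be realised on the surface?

[kaɳʊ̃]

The data show progressive nasality assimilation (vowel nasalisation): /ɪ/ → [ɪ̃] after /ɲ/; /a/ → [ã] after /ŋ/; /ə/ → [ə̃] after /n/ — a vowel is nasalised by an immediately preceding nasal consonant.
No change occurs in [zuʎɛzo] because the vowel at the boundary is adjacent to an oral consonant, not a nasal (/ɛ/ next to /ʎ/).
The vowel /ʊ/ is adjacent to the preceding nasal /ɳ/, so it acquires [+nasal] and surfaces as [ʊ̃].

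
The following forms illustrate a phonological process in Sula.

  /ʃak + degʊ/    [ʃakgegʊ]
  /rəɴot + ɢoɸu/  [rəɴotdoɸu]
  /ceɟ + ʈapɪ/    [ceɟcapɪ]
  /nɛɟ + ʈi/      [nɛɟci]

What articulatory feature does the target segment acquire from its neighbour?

The segment that alternates is /d/, which surfaces as [g] when adjacent to /k/.
/d/ is alveolar while /k/ is velar; the output [g] is velar, matching the trigger — so the feature that spreads is place.
The other alternating forms pattern the same way: /ɢ/ → [d] after /t/ (uvular → alveolar, matching alveolar); /ʈ/ → [c] after /ɟ/ (retroflex → palatal, matching palatal) — only place changes, and always toward the preceding segment.

place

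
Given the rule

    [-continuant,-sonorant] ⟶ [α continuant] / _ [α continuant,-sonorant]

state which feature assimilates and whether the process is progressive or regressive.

The rule copies [continuant] (continuancy) from the environment onto the target stops; since [±continuant] encodes the stop/fricative manner contrast, the assimilating dimension is manner.
The conditioning segment sits to the right of the focus bar, meaning the trigger follows the segment that changes — regressive assimilation.

regressive manner assimilation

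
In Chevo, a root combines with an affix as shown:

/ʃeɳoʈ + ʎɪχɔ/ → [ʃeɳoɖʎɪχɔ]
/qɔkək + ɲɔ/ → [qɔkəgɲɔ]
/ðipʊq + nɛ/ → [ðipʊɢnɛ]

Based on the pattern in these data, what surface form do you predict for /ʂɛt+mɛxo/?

[ʂɛdmɛxo]

The data show regressive voicing assimilation: /ʈ/ → [ɖ] before /ʎ/; /k/ → [g] before /ɲ/; /q/ → [ɢ] before /n/. In each pair only voicing changes, matching the following consonant, while place and manner stay constant.
/t/ is a voiceless alveolar stop. The following trigger /m/ is voiced, so /t/ must become voiced as well.
The voiced alveolar stop is [d], so /t/ → [d].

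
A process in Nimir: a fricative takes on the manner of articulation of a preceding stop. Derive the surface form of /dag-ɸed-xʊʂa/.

The rule targets /ɸ/ (voiceless bilabial fricative), which sits after the trigger /g/ (stop).
The voiceless bilabial stop is [p], so /ɸ/ → [p].
At the second juncture, /x/ likewise becomes [k] adjacent to /d/.

[dagpedkʊʂa]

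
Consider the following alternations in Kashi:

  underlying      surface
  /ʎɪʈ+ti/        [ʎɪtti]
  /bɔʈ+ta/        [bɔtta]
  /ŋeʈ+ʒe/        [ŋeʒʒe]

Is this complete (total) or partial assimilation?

Underlying /ʈ/ is realised as [ʒ] next to /ʒ/; /ʒ/ itself does not change.
The output [ʒ] is identical to the trigger /ʒ/ — every feature (place, manner, voicing) has been copied — so this is total assimilation.
The other form behaves the same way: /ʈ/ → [t] before /t/ — in each case the output is a copy of the following consonant.

total assimilation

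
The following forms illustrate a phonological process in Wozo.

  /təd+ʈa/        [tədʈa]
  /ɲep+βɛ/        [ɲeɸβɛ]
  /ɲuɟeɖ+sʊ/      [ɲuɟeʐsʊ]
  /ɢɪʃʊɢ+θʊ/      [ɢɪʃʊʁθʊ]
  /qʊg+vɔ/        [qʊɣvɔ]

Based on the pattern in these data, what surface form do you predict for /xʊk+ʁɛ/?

The data show regressive manner assimilation: /p/ → [ɸ] before /β/; /ɖ/ → [ʐ] before /s/; /ɢ/ → [ʁ] before /θ/; /g/ → [ɣ] before /v/. In each pair only manner changes, matching the following consonant, while place and voice stay constant.
Nothing changes in [tədʈa]: there the adjacent consonants already agree in manner (/d/ and /ʈ/ are both stops), so this form is consistent with the same rule.
/k/ is a voiceless velar stop. The following trigger /ʁ/ is a fricative, so /k/ must become a fricative as well.
The voiceless velar fricative is [x], so /k/ → [x].

[xʊxʁɛ]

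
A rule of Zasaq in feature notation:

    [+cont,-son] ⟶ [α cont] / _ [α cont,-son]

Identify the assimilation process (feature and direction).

The shared variable α links the value of [cont] on the target to that of the neighbouring obstruent. [cont] distinguishes stops from fricatives — a manner-of-articulation feature — so this is manner assimilation.
The conditioning segment sits to the right of the focus bar, meaning the trigger follows the segment that changes — regressive assimilation.

regressive manner assimilation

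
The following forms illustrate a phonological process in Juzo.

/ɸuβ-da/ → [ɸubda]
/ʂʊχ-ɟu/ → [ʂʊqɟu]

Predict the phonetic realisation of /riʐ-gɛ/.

[riɖgɛ]

The data show regressive manner assimilation: /β/ → [b] before /d/; /χ/ → [q] before /ɟ/. In each pair only manner changes, matching the following consonant, while place and voice stay constant.
/ʐ/ is a voiced retroflex fricative. The following trigger /g/ is a stop, so /ʐ/ must become a stop as well.
The voiced retroflex stop is [ɖ], so /ʐ/ → [ɖ].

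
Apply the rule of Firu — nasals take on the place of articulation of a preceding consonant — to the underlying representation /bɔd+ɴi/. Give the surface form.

The rule targets /ɴ/ (voiced uvular nasal), which sits after the trigger /d/ (alveolar).
Changing only its place to alveolar gives [n] — the voiced alveolar nasal.

[bɔdni]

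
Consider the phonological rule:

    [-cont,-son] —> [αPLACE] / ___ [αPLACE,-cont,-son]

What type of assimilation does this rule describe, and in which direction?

regressive place assimilation

The shared variable α links the value of the place features (abbreviated [PLACE]) on the target to the same value on the neighbouring segment, so place is the feature that assimilates.
Since the environment is written after the underscore, the trigger follows the target; the direction is regressive.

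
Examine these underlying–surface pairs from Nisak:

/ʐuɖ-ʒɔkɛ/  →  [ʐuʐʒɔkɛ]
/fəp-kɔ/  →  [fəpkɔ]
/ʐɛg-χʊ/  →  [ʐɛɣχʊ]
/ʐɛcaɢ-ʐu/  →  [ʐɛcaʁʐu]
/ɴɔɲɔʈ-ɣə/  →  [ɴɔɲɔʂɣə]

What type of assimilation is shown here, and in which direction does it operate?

regressive manner assimilation

Underlying /ɖ/ is realised as [ʐ] next to /ʒ/; /ʒ/ itself does not change.
The change stop → fricative matches the manner of the following /ʒ/, identifying this as manner assimilation.
Place and voice are unchanged, so the assimilation is partial, not total.
The same holds elsewhere in the data: /g/ → [ɣ] before /χ/ (stop → fricative, matching a fricative); /ɢ/ → [ʁ] before /ʐ/ (stop → fricative, matching a fricative); /ʈ/ → [ʂ] before /ɣ/ (stop → fricative, matching a fricative) — only manner changes, and always toward the following segment.
Nothing changes in [fəpkɔ]: there the adjacent consonants already agree in manner (/p/ and /k/ are both stops), so this form is consistent with the same rule.
Since the segment that changes precedes the conditioning segment, the assimilation is regressive.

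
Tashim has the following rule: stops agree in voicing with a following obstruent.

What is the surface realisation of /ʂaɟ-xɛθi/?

[ʂacxɛθi]

The rule targets /ɟ/ (voiced palatal stop), which sits before the trigger /x/ (voiceless).
Changing only its voicing to voiceless gives [c] — the voiceless palatal stop.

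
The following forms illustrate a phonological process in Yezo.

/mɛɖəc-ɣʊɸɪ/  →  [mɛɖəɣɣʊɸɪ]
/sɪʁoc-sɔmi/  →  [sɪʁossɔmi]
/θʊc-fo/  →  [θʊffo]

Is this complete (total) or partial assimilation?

total assimilation

Underlying /c/ is realised as [ɣ] next to /ɣ/; /ɣ/ itself does not change.
The output [ɣ] is identical to the trigger /ɣ/ — every feature (place, manner, voicing) has been copied — so this is total assimilation.
The remaining alternations confirm this: /c/ → [s] before /s/; /c/ → [f] before /f/ — in each case the output is a copy of the following consonant.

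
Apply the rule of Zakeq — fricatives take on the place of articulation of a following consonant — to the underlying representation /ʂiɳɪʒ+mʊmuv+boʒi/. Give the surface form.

/ʒ/ is a voiced postalveolar fricative. The following trigger /m/ is bilabial, so /ʒ/ must become bilabial as well.
A voiced bilabial fricative is [β], so the surface segment is [β].
The same rule applies at the second boundary: /v/ → [β] next to /b/.

[ʂiɳɪβmʊmuβboʒi]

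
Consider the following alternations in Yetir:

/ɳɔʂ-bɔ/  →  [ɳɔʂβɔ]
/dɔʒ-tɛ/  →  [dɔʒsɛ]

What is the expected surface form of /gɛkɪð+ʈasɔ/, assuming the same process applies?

The data show progressive manner assimilation: /b/ → [β] after /ʂ/; /t/ → [s] after /ʒ/. In each pair only manner changes, matching the preceding consonant, while place and voice stay constant.
The rule targets /ʈ/ (voiceless retroflex stop), which sits after the trigger /ð/ (fricative).
The voiceless retroflex fricative is [ʂ], so /ʈ/ → [ʂ].

[gɛkɪðʂasɔ]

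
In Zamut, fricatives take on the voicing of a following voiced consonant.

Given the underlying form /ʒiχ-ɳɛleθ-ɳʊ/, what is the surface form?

[ʒiʁɳɛleðɳʊ]

/χ/ is a voiceless uvular fricative. The following trigger /ɳ/ is voiced, so /χ/ must become voiced as well.
A voiced uvular fricative is [ʁ], so the surface segment is [ʁ].
At the second juncture, /θ/ likewise becomes [ð] adjacent to /ɳ/.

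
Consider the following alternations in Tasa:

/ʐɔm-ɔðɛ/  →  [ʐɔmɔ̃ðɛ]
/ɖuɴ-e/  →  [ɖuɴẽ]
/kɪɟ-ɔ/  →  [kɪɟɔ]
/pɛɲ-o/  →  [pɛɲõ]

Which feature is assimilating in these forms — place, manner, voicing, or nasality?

The vowel /ɔ/ surfaces as nasalised [ɔ̃] next to the preceding nasal /m/ — it has acquired the [+nasal] feature of its neighbour.
Likewise in the remaining data: /e/ → [ẽ] after /ɴ/; /o/ → [õ] after /ɲ/ — each time a vowel is nasalised next to a preceding nasal.
No change occurs in [kɪɟɔ] because the vowel at the boundary is adjacent to an oral consonant, not a nasal (/ɔ/ next to /ɟ/).

nasality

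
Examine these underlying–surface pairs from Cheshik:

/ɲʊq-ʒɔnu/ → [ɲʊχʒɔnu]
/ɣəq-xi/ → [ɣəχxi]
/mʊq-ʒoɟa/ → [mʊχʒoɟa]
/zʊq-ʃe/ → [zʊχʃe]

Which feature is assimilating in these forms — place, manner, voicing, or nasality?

manner

Comparing underlying and surface forms, /q/ → [χ] is the alternation; the neighbouring /ʒ/ is constant.
/q/ is a stop while /ʒ/ is a fricative; the output [χ] is a fricative, matching the trigger — so the feature that spreads is manner.
The other alternating forms pattern the same way: /q/ → [χ] before /x/ (stop → fricative, matching a fricative); /q/ → [χ] before /ʃ/ (stop → fricative, matching a fricative) — only manner changes, and always toward the following segment.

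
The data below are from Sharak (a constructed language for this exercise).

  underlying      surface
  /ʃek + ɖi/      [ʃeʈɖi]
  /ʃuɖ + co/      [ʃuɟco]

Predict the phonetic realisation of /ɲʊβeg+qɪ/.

[ɲʊβeɢqɪ]

The data show regressive place assimilation: /k/ → [ʈ] before /ɖ/; /ɖ/ → [ɟ] before /c/. In each pair only place changes, matching the following consonant, while manner and voice stay constant.
/g/ is a voiced velar stop. The following trigger /q/ is uvular, so /g/ must become uvular as well.
A voiced uvular stop is [ɢ], so the surface segment is [ɢ].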